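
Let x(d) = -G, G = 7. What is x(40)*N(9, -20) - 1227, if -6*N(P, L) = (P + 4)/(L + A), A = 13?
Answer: -7375/6 ≈ -1229.2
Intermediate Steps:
x(d) = -7 (x(d) = -1*7 = -7)
N(P, L) = -(4 + P)/(6*(13 + L)) (N(P, L) = -(P + 4)/(6*(L + 13)) = -(4 + P)/(6*(13 + L)))
x(40)*N(9, -20) - 1227 = -7*(-4 - 1*9)/(6*(13 - 20)) - 1227 = -7*(-4 - 9)/(6*(-7)) - 1227 = -7*(-1)*(-13)/(6*7) - 1227 = -7*13/42 - 1227 = -13/6 - 1227 = -7375/6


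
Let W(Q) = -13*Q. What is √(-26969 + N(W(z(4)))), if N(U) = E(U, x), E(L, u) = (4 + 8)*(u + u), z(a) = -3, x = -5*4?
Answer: I*√27449 ≈ 165.68*I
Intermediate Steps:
x = -20
E(L, u) = 24*u (E(L, u) = 12*(2*u) = 24*u)
N(U) = -480 (N(U) = 24*(-20) = -480)
√(-26969 + N(W(z(4)))) = √(-26969 - 480) = √(-27449) = I*√27449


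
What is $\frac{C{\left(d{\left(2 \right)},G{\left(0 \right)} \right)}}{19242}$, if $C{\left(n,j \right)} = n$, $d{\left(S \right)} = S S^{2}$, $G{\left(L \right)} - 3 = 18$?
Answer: $\frac{4}{9621} \approx 0.00041576$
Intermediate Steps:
$G{\left(L \right)} = 21$ ($G{\left(L \right)} = 3 + 18 = 21$)
$d{\left(S \right)} = S^{3}$
$\frac{C{\left(d{\left(2 \right)},G{\left(0 \right)} \right)}}{19242} = \frac{2^{3}}{19242} = 8 \cdot \frac{1}{19242} = \frac{4}{9621}$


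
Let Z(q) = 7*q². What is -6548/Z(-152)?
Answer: -1637/40432 ≈ -0.040488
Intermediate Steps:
-6548/Z(-152) = -6548/(7*(-152)²) = -6548/(7*23104) = -6548/161728 = -6548*1/161728 = -1637/40432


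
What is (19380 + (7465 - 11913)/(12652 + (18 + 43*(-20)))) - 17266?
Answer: 12480946/5905 ≈ 2113.6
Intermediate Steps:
(19380 + (7465 - 11913)/(12652 + (18 + 43*(-20)))) - 17266 = (19380 - 4448/(12652 + (18 - 860))) - 17266 = (19380 - 4448/(12652 - 842)) - 17266 = (19380 - 4448/11810) - 17266 = (19380 - 4448*1/11810) - 17266 = (19380 - 2224/5905) - 17266 = 114436676/5905 - 17266 = 12480946/5905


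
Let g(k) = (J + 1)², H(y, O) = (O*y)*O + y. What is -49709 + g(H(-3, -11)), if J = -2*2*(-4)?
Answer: -49420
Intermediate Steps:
J = 16 (J = -4*(-4) = 16)
H(y, O) = y + y*O² (H(y, O) = y*O² + y = y + y*O²)
g(k) = 289 (g(k) = (16 + 1)² = 17² = 289)
-49709 + g(H(-3, -11)) = -49709 + 289 = -49420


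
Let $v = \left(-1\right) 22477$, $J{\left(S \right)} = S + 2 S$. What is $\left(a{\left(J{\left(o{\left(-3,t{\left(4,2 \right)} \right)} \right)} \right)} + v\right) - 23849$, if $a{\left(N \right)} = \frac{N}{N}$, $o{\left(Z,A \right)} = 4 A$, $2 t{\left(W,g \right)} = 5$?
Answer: $-46325$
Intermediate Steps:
$t{\left(W,g \right)} = \frac{5}{2}$ ($t{\left(W,g \right)} = \frac{1}{2} \cdot 5 = \frac{5}{2}$)
$J{\left(S \right)} = 3 S$
$v = -22477$
$a{\left(N \right)} = 1$
$\left(a{\left(J{\left(o{\left(-3,t{\left(4,2 \right)} \right)} \right)} \right)} + v\right) - 23849 = \left(1 - 22477\right) - 23849 = -22476 - 23849 = -46325$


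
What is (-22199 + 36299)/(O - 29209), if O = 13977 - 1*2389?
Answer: -14100/17621 ≈ -0.80018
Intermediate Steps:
O = 11588 (O = 13977 - 2389 = 11588)
(-22199 + 36299)/(O - 29209) = (-22199 + 36299)/(11588 - 29209) = 14100/(-17621) = 14100*(-1/17621) = -14100/17621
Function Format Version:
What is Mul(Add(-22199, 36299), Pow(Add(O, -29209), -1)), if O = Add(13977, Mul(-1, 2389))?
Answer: Rational(-14100, 17621) ≈ -0.80018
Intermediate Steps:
O = 11588 (O = Add(13977, -2389) = 11588)
Mul(Add(-22199, 36299), Pow(Add(O, -29209), -1)) = Mul(Add(-22199, 36299), Pow(Add(11588, -29209), -1)) = Mul(14100, Pow(-17621, -1)) = Mul(14100, Rational(-1, 17621)) = Rational(-14100, 17621)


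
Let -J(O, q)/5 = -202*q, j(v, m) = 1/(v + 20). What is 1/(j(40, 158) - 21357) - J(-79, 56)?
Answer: -72477058700/1281419 ≈ -56560.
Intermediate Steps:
j(v, m) = 1/(20 + v)
J(O, q) = 1010*q (J(O, q) = -(-1010)*q = 1010*q)
1/(j(40, 158) - 21357) - J(-79, 56) = 1/(1/(20 + 40) - 21357) - 1010*56 = 1/(1/60 - 21357) - 1*56560 = 1/(1/60 - 21357) - 56560 = 1/(-1281419/60) - 56560 = -60/1281419 - 56560 = -72477058700/1281419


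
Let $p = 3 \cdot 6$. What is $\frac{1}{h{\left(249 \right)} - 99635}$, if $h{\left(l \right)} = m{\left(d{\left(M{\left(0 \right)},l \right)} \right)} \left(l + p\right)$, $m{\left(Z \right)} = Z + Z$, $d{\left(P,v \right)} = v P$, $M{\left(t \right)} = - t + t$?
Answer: $- \frac{1}{99635} \approx -1.0037 \cdot 10^{-5}$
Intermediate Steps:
$p = 18$
$M{\left(t \right)} = 0$
$d{\left(P,v \right)} = P v$
$m{\left(Z \right)} = 2 Z$
$h{\left(l \right)} = 0$ ($h{\left(l \right)} = 2 \cdot 0 l \left(l + 18\right) = 2 \cdot 0 \left(18 + l\right) = 0 \left(18 + l\right) = 0$)
$\frac{1}{h{\left(249 \right)} - 99635} = \frac{1}{0 - 99635} = \frac{1}{-99635} = - \frac{1}{99635}$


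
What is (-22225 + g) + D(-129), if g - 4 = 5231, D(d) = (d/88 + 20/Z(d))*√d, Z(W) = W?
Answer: -16990 - 18401*I*√129/11352 ≈ -16990.0 - 18.41*I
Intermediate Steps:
D(d) = √d*(20/d + d/88) (D(d) = (d/88 + 20/d)*√d = (20/d + d/88)*√d = √d*(20/d + d/88))
g = 5235 (g = 4 + 5231 = 5235)
(-22225 + g) + D(-129) = (-22225 + 5235) + (1760 + (-129)²)/(88*√(-129)) = -16990 + (-I*√129/129)*(1760 + 16641)/88 = -16990 + (1/88)*(-I*√129/129)*18401 = -16990 - 18401*I*√129/11352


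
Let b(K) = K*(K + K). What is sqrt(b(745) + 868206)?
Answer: 4*sqrt(123641) ≈ 1406.5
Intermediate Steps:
b(K) = 2*K**2 (b(K) = K*(2*K) = 2*K**2)
sqrt(b(745) + 868206) = sqrt(2*745**2 + 868206) = sqrt(2*555025 + 868206) = sqrt(1110050 + 868206) = sqrt(1978256) = 4*sqrt(123641)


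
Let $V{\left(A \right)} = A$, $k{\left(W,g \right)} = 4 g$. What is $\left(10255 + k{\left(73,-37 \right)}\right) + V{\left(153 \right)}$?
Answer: $10260$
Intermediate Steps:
$\left(10255 + k{\left(73,-37 \right)}\right) + V{\left(153 \right)} = \left(10255 + 4 \left(-37\right)\right) + 153 = \left(10255 - 148\right) + 153 = 10107 + 153 = 10260$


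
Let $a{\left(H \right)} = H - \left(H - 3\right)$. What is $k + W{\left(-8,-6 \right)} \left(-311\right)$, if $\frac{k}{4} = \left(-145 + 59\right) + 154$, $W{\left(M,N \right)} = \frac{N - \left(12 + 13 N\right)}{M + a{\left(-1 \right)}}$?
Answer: $4004$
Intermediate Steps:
$a{\left(H \right)} = 3$ ($a{\left(H \right)} = H - \left(-3 + H\right) = 3$)
$W{\left(M,N \right)} = \frac{-12 - 12 N}{3 + M}$ ($W{\left(M,N \right)} = \frac{N - \left(12 + 13 N\right)}{M + 3} = \frac{N - \left(12 + 13 N\right)}{3 + M} = \frac{-12 - 12 N}{3 + M}$)
$k = 272$ ($k = 4 \left(\left(-145 + 59\right) + 154\right) = 4 \left(-86 + 154\right) = 4 \cdot 68 = 272$)
$k + W{\left(-8,-6 \right)} \left(-311\right) = 272 + \frac{12 \left(-1 - -6\right)}{3 - 8} \left(-311\right) = 272 + \frac{12 \left(-1 + 6\right)}{-5} \left(-311\right) = 272 + 12 \left(- \frac{1}{5}\right) 5 \left(-311\right) = 272 - -3732 = 272 + 3732 = 4004$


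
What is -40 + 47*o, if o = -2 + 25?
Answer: 1041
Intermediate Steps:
o = 23
-40 + 47*o = -40 + 47*23 = -40 + 1081 = 1041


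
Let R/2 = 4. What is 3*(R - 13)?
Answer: -15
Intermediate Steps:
R = 8 (R = 2*4 = 8)
3*(R - 13) = 3*(8 - 13) = 3*(-5) = -15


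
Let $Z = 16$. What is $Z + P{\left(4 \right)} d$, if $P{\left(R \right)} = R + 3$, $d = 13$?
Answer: $107$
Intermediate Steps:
$P{\left(R \right)} = 3 + R$
$Z + P{\left(4 \right)} d = 16 + \left(3 + 4\right) 13 = 16 + 7 \cdot 13 = 16 + 91 = 107$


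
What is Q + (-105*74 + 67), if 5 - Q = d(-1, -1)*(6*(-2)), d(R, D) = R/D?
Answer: -7686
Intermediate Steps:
Q = 17 (Q = 5 - (-1/(-1))*6*(-2) = 5 - (-1*(-1))*(-12) = 5 - (-12) = 5 - 1*(-12) = 5 + 12 = 17)
Q + (-105*74 + 67) = 17 + (-105*74 + 67) = 17 + (-7770 + 67) = 17 - 7703 = -7686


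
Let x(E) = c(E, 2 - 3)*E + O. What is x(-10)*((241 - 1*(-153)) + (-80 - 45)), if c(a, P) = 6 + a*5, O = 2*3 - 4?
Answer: 118898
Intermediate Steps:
O = 2 (O = 6 - 4 = 2)
c(a, P) = 6 + 5*a
x(E) = 2 + E*(6 + 5*E) (x(E) = (6 + 5*E)*E + 2 = E*(6 + 5*E) + 2 = 2 + E*(6 + 5*E))
x(-10)*((241 - 1*(-153)) + (-80 - 45)) = (2 - 10*(6 + 5*(-10)))*((241 - 1*(-153)) + (-80 - 45)) = (2 - 10*(6 - 50))*((241 + 153) - 125) = (2 - 10*(-44))*(394 - 125) = (2 + 440)*269 = 442*269 = 118898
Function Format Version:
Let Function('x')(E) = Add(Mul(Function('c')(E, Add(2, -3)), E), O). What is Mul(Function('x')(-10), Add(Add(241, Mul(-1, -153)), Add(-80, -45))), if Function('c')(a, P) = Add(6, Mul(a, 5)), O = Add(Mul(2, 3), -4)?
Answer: 118898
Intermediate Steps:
O = 2 (O = Add(6, -4) = 2)
Function('c')(a, P) = Add(6, Mul(5, a))
Function('x')(E) = Add(2, Mul(E, Add(6, Mul(5, E)))) (Function('x')(E) = Add(Mul(Add(6, Mul(5, E)), E), 2) = Add(Mul(E, Add(6, Mul(5, E))), 2) = Add(2, Mul(E, Add(6, Mul(5, E)))))
Mul(Function('x')(-10), Add(Add(241, Mul(-1, -153)), Add(-80, -45))) = Mul(Add(2, Mul(-10, Add(6, Mul(5, -10)))), Add(Add(241, Mul(-1, -153)), Add(-80, -45))) = Mul(Add(2, Mul(-10, Add(6, -50))), Add(Add(241, 153), -125)) = Mul(Add(2, Mul(-10, -44)), Add(394, -125)) = Mul(Add(2, 440), 269) = Mul(442, 269) = 118898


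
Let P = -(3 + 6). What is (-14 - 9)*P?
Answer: 207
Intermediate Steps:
P = -9 (P = -1*9 = -9)
(-14 - 9)*P = (-14 - 9)*(-9) = -23*(-9) = 207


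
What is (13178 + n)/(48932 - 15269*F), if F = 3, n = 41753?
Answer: 54931/3125 ≈ 17.578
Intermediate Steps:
(13178 + n)/(48932 - 15269*F) = (13178 + 41753)/(48932 - 15269*3) = 54931/(48932 - 45807) = 54931/3125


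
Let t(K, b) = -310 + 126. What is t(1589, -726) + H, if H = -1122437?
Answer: -1122621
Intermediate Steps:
t(K, b) = -184
t(1589, -726) + H = -184 - 1122437 = -1122621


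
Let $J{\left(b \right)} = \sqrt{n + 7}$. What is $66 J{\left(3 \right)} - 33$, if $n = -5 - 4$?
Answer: $-33 + 66 i \sqrt{2} \approx -33.0 + 93.338 i$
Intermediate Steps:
$n = -9$ ($n = -5 - 4 = -9$)
$J{\left(b \right)} = i \sqrt{2}$ ($J{\left(b \right)} = \sqrt{-9 + 7} = \sqrt{-2} = i \sqrt{2}$)
$66 J{\left(3 \right)} - 33 = 66 i \sqrt{2} - 33 = -33 + 66 i \sqrt{2}$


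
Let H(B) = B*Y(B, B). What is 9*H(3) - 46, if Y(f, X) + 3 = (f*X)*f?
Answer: 602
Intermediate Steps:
Y(f, X) = -3 + X*f² (Y(f, X) = -3 + (f*X)*f = -3 + (X*f)*f = -3 + X*f²)
H(B) = B*(-3 + B³) (H(B) = B*(-3 + B*B²) = B*(-3 + B³))
9*H(3) - 46 = 9*(3*(-3 + 3³)) - 46 = 9*(3*(-3 + 27)) - 46 = 9*(3*24) - 46 = 9*72 - 46 = 648 - 46 = 602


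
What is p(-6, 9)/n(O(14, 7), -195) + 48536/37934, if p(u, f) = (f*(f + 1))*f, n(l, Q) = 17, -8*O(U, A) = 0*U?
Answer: 15775826/322439 ≈ 48.927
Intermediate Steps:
O(U, A) = 0 (O(U, A) = -0*U = -⅛*0 = 0)
p(u, f) = f²*(1 + f) (p(u, f) = (f*(1 + f))*f = f²*(1 + f))
p(-6, 9)/n(O(14, 7), -195) + 48536/37934 = (9²*(1 + 9))/17 + 48536/37934 = (81*10)*(1/17) + 48536*(1/37934) = 810*(1/17) + 24268/18967 = 810/17 + 24268/18967 = 15775826/322439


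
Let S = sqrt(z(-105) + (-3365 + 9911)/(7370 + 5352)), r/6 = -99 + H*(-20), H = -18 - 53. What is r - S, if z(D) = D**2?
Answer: 7926 - sqrt(446117908578)/6361 ≈ 7821.0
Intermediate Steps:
H = -71
r = 7926 (r = 6*(-99 - 71*(-20)) = 6*(-99 + 1420) = 6*1321 = 7926)
S = sqrt(446117908578)/6361 (S = sqrt((-105)**2 + (-3365 + 9911)/(7370 + 5352)) = sqrt(11025 + 6546/12722) = sqrt(11025 + 6546*(1/12722)) = sqrt(11025 + 3273/6361) = sqrt(70133298/6361) = sqrt(446117908578)/6361 ≈ 105.00)
r - S = 7926 - sqrt(446117908578)/6361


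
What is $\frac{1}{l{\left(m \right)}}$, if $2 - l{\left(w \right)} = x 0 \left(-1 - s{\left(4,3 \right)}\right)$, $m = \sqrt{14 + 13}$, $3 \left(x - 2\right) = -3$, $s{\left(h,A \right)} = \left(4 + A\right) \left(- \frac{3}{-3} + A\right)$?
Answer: $\frac{1}{2} \approx 0.5$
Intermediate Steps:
$s{\left(h,A \right)} = \left(1 + A\right) \left(4 + A\right)$ ($s{\left(h,A \right)} = \left(4 + A\right) \left(\left(-3\right) \left(- \frac{1}{3}\right) + A\right) = \left(4 + A\right) \left(1 + A\right) = \left(1 + A\right) \left(4 + A\right)$)
$x = 1$ ($x = 2 + \frac{1}{3} \left(-3\right) = 2 - 1 = 1$)
$m = 3 \sqrt{3}$ ($m = \sqrt{27} = 3 \sqrt{3} \approx 5.1962$)
$l{\left(w \right)} = 2$ ($l{\left(w \right)} = 2 - 1 \cdot 0 \left(-1 - \left(4 + 3^{2} + 5 \cdot 3\right)\right) = 2 - 0 \left(-1 - \left(4 + 9 + 15\right)\right) = 2 - 0 \left(-1 - 28\right) = 2 - 0 \left(-29\right) = 2 - 0 = 2 + 0 = 2$)
$\frac{1}{l{\left(m \right)}} = \frac{1}{2}$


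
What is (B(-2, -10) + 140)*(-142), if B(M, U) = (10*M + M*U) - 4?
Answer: -19312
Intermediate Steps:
B(M, U) = -4 + 10*M + M*U
(B(-2, -10) + 140)*(-142) = ((-4 + 10*(-2) - 2*(-10)) + 140)*(-142) = ((-4 - 20 + 20) + 140)*(-142) = (-4 + 140)*(-142) = 136*(-142) = -19312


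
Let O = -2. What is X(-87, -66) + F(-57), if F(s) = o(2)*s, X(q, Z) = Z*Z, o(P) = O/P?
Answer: 4413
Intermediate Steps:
o(P) = -2/P
X(q, Z) = Z**2
F(s) = -s (F(s) = (-2/2)*s = (-2*1/2)*s = -s)
X(-87, -66) + F(-57) = (-66)**2 - 1*(-57) = 4356 + 57 = 4413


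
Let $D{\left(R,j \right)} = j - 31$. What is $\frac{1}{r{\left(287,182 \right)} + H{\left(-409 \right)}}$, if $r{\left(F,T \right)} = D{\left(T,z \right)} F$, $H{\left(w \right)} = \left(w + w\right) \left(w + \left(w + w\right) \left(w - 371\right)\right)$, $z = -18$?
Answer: $- \frac{1}{521596221} \approx -1.9172 \cdot 10^{-9}$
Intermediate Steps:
$D{\left(R,j \right)} = -31 + j$
$H{\left(w \right)} = 2 w \left(w + 2 w \left(-371 + w\right)\right)$
$r{\left(F,T \right)} = - 49 F$ ($r{\left(F,T \right)} = \left(-31 - 18\right) F = - 49 F$)
$\frac{1}{r{\left(287,182 \right)} + H{\left(-409 \right)}} = \frac{1}{\left(-49\right) 287 + \left(-409\right)^{2} \left(-1482 + 4 \left(-409\right)\right)} = \frac{1}{-14063 + 167281 \left(-1482 - 1636\right)} = \frac{1}{-14063 + 167281 \left(-3118\right)} = \frac{1}{-14063 - 521582158} = \frac{1}{-521596221} = - \frac{1}{521596221}$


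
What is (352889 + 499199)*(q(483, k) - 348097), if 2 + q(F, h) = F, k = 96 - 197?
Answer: -296199422208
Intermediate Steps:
k = -101
q(F, h) = -2 + F
(352889 + 499199)*(q(483, k) - 348097) = (352889 + 499199)*((-2 + 483) - 348097) = 852088*(481 - 348097) = 852088*(-347616) = -296199422208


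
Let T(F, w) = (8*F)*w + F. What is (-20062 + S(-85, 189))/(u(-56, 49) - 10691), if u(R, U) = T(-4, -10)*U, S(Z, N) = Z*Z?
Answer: -12837/4793 ≈ -2.6783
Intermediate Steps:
S(Z, N) = Z**2
T(F, w) = F + 8*F*w (T(F, w) = 8*F*w + F = F + 8*F*w)
u(R, U) = 316*U (u(R, U) = (-4*(1 + 8*(-10)))*U = (-4*(1 - 80))*U = (-4*(-79))*U = 316*U)
(-20062 + S(-85, 189))/(u(-56, 49) - 10691) = (-20062 + (-85)**2)/(316*49 - 10691) = (-20062 + 7225)/(15484 - 10691) = -12837/4793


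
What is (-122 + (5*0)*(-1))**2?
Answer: 14884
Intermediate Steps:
(-122 + (5*0)*(-1))**2 = (-122 + 0*(-1))**2 = (-122 + 0)**2 = (-122)**2 = 14884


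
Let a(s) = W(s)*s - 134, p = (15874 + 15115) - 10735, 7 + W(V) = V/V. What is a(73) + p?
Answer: 19682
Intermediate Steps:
W(V) = -6 (W(V) = -7 + V/V = -7 + 1 = -6)
p = 20254 (p = 30989 - 10735 = 20254)
a(s) = -134 - 6*s (a(s) = -6*s - 134 = -134 - 6*s)
a(73) + p = (-134 - 6*73) + 20254 = (-134 - 438) + 20254 = -572 + 20254 = 19682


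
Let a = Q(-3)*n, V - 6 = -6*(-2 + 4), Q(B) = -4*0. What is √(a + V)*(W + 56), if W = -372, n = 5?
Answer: -316*I*√6 ≈ -774.04*I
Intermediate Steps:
Q(B) = 0
V = -6 (V = 6 - 6*(-2 + 4) = 6 - 6*2 = 6 - 12 = -6)
a = 0 (a = 0*5 = 0)
√(a + V)*(W + 56) = √(0 - 6)*(-372 + 56) = √(-6)*(-316) = (I*√6)*(-316) = -316*I*√6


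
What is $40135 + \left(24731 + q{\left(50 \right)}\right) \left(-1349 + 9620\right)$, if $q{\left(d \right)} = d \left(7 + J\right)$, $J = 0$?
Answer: $207485086$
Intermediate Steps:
$q{\left(d \right)} = 7 d$ ($q{\left(d \right)} = d \left(7 + 0\right) = d 7 = 7 d$)
$40135 + \left(24731 + q{\left(50 \right)}\right) \left(-1349 + 9620\right) = 40135 + \left(24731 + 7 \cdot 50\right) \left(-1349 + 9620\right) = 40135 + \left(24731 + 350\right) 8271 = 40135 + 25081 \cdot 8271 = 40135 + 207444951 = 207485086$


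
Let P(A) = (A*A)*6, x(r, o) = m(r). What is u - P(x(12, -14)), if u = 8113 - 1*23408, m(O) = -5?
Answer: -15445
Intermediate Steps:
x(r, o) = -5
u = -15295 (u = 8113 - 23408 = -15295)
P(A) = 6*A² (P(A) = A²*6 = 6*A²)
u - P(x(12, -14)) = -15295 - 6*(-5)² = -15295 - 6*25 = -15295 - 1*150 = -15295 - 150 = -15445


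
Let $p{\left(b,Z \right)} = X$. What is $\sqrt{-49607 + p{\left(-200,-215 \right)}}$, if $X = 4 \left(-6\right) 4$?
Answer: $i \sqrt{49703} \approx 222.94 i$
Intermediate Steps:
$X = -96$ ($X = \left(-24\right) 4 = -96$)
$p{\left(b,Z \right)} = -96$
$\sqrt{-49607 + p{\left(-200,-215 \right)}} = \sqrt{-49607 - 96} = \sqrt{-49703} = i \sqrt{49703}$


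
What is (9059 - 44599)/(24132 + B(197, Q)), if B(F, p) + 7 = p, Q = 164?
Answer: -35540/24289 ≈ -1.4632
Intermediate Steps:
B(F, p) = -7 + p
(9059 - 44599)/(24132 + B(197, Q)) = (9059 - 44599)/(24132 + (-7 + 164)) = -35540/(24132 + 157) = -35540/24289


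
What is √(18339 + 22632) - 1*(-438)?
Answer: 438 + √40971 ≈ 640.41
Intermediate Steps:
√(18339 + 22632) - 1*(-438) = √40971 + 438 = 438 + √40971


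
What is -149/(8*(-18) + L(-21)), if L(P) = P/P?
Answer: 149/143 ≈ 1.0420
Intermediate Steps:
L(P) = 1
-149/(8*(-18) + L(-21)) = -149/(8*(-18) + 1) = -149/(-144 + 1) = -149/(-143) = -149*(-1/143) = 149/143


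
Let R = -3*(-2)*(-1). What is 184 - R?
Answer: 190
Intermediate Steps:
R = -6 (R = 6*(-1) = -6)
184 - R = 184 - 1*(-6) = 184 + 6 = 190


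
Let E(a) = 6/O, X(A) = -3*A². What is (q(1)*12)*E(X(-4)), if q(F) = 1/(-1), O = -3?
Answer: 24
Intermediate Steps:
E(a) = -2 (E(a) = 6/(-3) = 6*(-⅓) = -2)
q(F) = -1 (q(F) = 1*(-1) = -1)
(q(1)*12)*E(X(-4)) = -1*12*(-2) = -12*(-2) = 24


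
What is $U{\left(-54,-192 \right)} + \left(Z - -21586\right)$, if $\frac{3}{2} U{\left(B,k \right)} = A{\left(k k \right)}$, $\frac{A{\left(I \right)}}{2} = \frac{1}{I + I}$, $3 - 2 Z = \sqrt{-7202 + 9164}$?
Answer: $\frac{1193702401}{55296} - \frac{3 \sqrt{218}}{2} \approx 21565.0$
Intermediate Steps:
$Z = \frac{3}{2} - \frac{3 \sqrt{218}}{2}$ ($Z = \frac{3}{2} - \frac{\sqrt{-7202 + 9164}}{2} = \frac{3}{2} - \frac{\sqrt{1962}}{2} = \frac{3}{2} - \frac{3 \sqrt{218}}{2} \approx -20.647$)
$A{\left(I \right)} = \frac{1}{I}$ ($A{\left(I \right)} = \frac{2}{I + I} = \frac{2}{2 I} = 2 \frac{1}{2 I} = \frac{1}{I}$)
$U{\left(B,k \right)} = \frac{2}{3 k^{2}}$ ($U{\left(B,k \right)} = \frac{2}{3 k k} = \frac{2}{3 k^{2}}$)
$U{\left(-54,-192 \right)} + \left(Z - -21586\right) = \frac{2}{3 \cdot 36864} + \left(\left(\frac{3}{2} - \frac{3 \sqrt{218}}{2}\right) - -21586\right) = \frac{2}{3} \cdot \frac{1}{36864} + \left(\left(\frac{3}{2} - \frac{3 \sqrt{218}}{2}\right) + 21586\right) = \frac{1}{55296} + \left(\frac{43175}{2} - \frac{3 \sqrt{218}}{2}\right) = \frac{1193702401}{55296} - \frac{3 \sqrt{218}}{2}$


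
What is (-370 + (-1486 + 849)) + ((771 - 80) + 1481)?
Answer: 1165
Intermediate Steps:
(-370 + (-1486 + 849)) + ((771 - 80) + 1481) = (-370 - 637) + (691 + 1481) = -1007 + 2172 = 1165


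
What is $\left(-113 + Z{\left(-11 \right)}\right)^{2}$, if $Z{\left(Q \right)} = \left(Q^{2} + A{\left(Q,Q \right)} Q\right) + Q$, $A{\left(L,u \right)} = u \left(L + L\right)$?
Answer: $7102225$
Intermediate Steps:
$A{\left(L,u \right)} = 2 L u$ ($A{\left(L,u \right)} = u 2 L = 2 L u$)
$Z{\left(Q \right)} = Q + Q^{2} + 2 Q^{3}$ ($Z{\left(Q \right)} = \left(Q^{2} + 2 Q Q Q\right) + Q = \left(Q^{2} + 2 Q^{2} Q\right) + Q = \left(Q^{2} + 2 Q^{3}\right) + Q = Q + Q^{2} + 2 Q^{3}$)
$\left(-113 + Z{\left(-11 \right)}\right)^{2} = \left(-113 - 11 \left(1 - 11 + 2 \left(-11\right)^{2}\right)\right)^{2} = \left(-113 - 11 \left(1 - 11 + 2 \cdot 121\right)\right)^{2} = \left(-113 - 11 \left(1 - 11 + 242\right)\right)^{2} = \left(-113 - 2552\right)^{2} = \left(-2665\right)^{2} = 7102225$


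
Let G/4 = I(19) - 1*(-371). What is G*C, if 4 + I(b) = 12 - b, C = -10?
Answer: -14400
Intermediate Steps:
I(b) = 8 - b (I(b) = -4 + (12 - b) = 8 - b)
G = 1440 (G = 4*((8 - 1*19) - 1*(-371)) = 4*((8 - 19) + 371) = 4*(-11 + 371) = 4*360 = 1440)
G*C = 1440*(-10) = -14400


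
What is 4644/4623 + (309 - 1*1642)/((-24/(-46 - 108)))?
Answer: -158151205/18492 ≈ -8552.4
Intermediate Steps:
4644/4623 + (309 - 1*1642)/((-24/(-46 - 108))) = 4644*(1/4623) + (309 - 1642)/((-24/(-154))) = 1548/1541 - 1333/((-24*(-1/154))) = 1548/1541 - 1333/12/77 = 1548/1541 - 1333*77/12 = 1548/1541 - 102641/12 = -158151205/18492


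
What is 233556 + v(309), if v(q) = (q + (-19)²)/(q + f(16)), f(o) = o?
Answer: 15181274/65 ≈ 2.3356e+5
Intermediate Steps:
v(q) = (361 + q)/(16 + q) (v(q) = (q + (-19)²)/(q + 16) = (q + 361)/(16 + q) = (361 + q)/(16 + q))
233556 + v(309) = 233556 + (361 + 309)/(16 + 309) = 233556 + 670/325 = 233556 + (1/325)*670 = 233556 + 134/65 = 15181274/65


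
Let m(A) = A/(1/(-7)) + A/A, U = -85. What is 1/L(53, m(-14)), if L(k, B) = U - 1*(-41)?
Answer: -1/44 ≈ -0.022727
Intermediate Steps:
m(A) = 1 - 7*A (m(A) = A/(-⅐) + 1 = A*(-7) + 1 = -7*A + 1 = 1 - 7*A)
L(k, B) = -44 (L(k, B) = -85 - 1*(-41) = -85 + 41 = -44)
1/L(53, m(-14)) = 1/(-44) = -1/44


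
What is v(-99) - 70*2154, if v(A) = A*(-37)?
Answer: -147117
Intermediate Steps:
v(A) = -37*A
v(-99) - 70*2154 = -37*(-99) - 70*2154 = 3663 - 1*150780 = 3663 - 150780 = -147117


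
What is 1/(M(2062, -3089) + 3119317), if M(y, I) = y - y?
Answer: 1/3119317 ≈ 3.2058e-7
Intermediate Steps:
M(y, I) = 0
1/(M(2062, -3089) + 3119317) = 1/(0 + 3119317) = 1/3119317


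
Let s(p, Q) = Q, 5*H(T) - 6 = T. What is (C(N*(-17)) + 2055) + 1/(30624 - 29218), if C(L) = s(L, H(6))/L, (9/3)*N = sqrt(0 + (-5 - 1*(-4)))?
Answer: 2889331/1406 + 36*I/85 ≈ 2055.0 + 0.42353*I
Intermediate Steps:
H(T) = 6/5 + T/5
N = I/3 (N = sqrt(0 + (-5 - 1*(-4)))/3 = sqrt(0 + (-5 + 4))/3 = sqrt(0 - 1)/3 = sqrt(-1)/3 = I/3 ≈ 0.33333*I)
C(L) = 12/(5*L) (C(L) = (6/5 + (1/5)*6)/L = (6/5 + 6/5)/L = 12/(5*L))
(C(N*(-17)) + 2055) + 1/(30624 - 29218) = (12/(5*(((I/3)*(-17)))) + 2055) + 1/(30624 - 29218) = (12/(5*((-17*I/3))) + 2055) + 1/1406 = (12*(3*I/17)/5 + 2055) + 1/1406 = (36*I/85 + 2055) + 1/1406 = (2055 + 36*I/85) + 1/1406 = 2889331/1406 + 36*I/85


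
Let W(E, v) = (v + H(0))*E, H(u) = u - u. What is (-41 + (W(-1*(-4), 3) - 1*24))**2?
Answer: 2809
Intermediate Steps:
H(u) = 0
W(E, v) = E*v (W(E, v) = (v + 0)*E = v*E = E*v)
(-41 + (W(-1*(-4), 3) - 1*24))**2 = (-41 + (-1*(-4)*3 - 1*24))**2 = (-41 + (4*3 - 24))**2 = (-41 + (12 - 24))**2 = (-41 - 12)**2 = (-53)**2 = 2809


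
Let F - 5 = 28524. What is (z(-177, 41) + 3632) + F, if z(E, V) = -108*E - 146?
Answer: 51131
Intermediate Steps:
F = 28529 (F = 5 + 28524 = 28529)
z(E, V) = -146 - 108*E
(z(-177, 41) + 3632) + F = ((-146 - 108*(-177)) + 3632) + 28529 = ((-146 + 19116) + 3632) + 28529 = (18970 + 3632) + 28529 = 22602 + 28529 = 51131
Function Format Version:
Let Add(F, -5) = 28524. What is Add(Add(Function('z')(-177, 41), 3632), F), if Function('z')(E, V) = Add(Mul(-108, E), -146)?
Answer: 51131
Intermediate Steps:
F = 28529 (F = Add(5, 28524) = 28529)
Function('z')(E, V) = Add(-146, Mul(-108, E))
Add(Add(Function('z')(-177, 41), 3632), F) = Add(Add(Add(-146, Mul(-108, -177)), 3632), 28529) = Add(Add(Add(-146, 19116), 3632), 28529) = Add(Add(18970, 3632), 28529) = Add(22602, 28529) = 51131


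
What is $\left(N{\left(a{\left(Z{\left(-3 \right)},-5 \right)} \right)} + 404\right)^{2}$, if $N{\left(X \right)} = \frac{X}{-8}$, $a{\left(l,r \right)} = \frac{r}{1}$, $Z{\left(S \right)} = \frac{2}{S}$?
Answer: $\frac{10478169}{64} \approx 1.6372 \cdot 10^{5}$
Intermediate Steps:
$a{\left(l,r \right)} = r$ ($a{\left(l,r \right)} = r 1 = r$)
$N{\left(X \right)} = - \frac{X}{8}$ ($N{\left(X \right)} = X \left(- \frac{1}{8}\right) = - \frac{X}{8}$)
$\left(N{\left(a{\left(Z{\left(-3 \right)},-5 \right)} \right)} + 404\right)^{2} = \left(\left(- \frac{1}{8}\right) \left(-5\right) + 404\right)^{2} = \left(\frac{5}{8} + 404\right)^{2} = \left(\frac{3237}{8}\right)^{2} = \frac{10478169}{64}$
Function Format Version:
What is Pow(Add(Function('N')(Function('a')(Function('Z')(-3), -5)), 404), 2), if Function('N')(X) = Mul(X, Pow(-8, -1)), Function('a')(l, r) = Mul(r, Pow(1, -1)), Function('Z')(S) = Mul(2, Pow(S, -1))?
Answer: Rational(10478169, 64) ≈ 1.6372e+5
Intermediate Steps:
Function('a')(l, r) = r (Function('a')(l, r) = Mul(r, 1) = r)
Function('N')(X) = Mul(Rational(-1, 8), X) (Function('N')(X) = Mul(X, Rational(-1, 8)) = Mul(Rational(-1, 8), X))
Pow(Add(Function('N')(Function('a')(Function('Z')(-3), -5)), 404), 2) = Pow(Add(Mul(Rational(-1, 8), -5), 404), 2) = Pow(Add(Rational(5, 8), 404), 2) = Pow(Rational(3237, 8), 2) = Rational(10478169, 64)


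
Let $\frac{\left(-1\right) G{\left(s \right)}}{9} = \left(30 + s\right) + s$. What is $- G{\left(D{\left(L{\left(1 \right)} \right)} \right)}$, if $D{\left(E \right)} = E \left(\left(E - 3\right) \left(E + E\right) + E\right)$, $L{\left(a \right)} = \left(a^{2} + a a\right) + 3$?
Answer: $2520$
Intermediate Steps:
$L{\left(a \right)} = 3 + 2 a^{2}$ ($L{\left(a \right)} = \left(a^{2} + a^{2}\right) + 3 = 2 a^{2} + 3 = 3 + 2 a^{2}$)
$D{\left(E \right)} = E \left(E + 2 E \left(-3 + E\right)\right)$ ($D{\left(E \right)} = E \left(\left(-3 + E\right) 2 E + E\right) = E \left(2 E \left(-3 + E\right) + E\right) = E \left(E + 2 E \left(-3 + E\right)\right)$)
$G{\left(s \right)} = -270 - 18 s$ ($G{\left(s \right)} = - 9 \left(\left(30 + s\right) + s\right) = - 9 \left(30 + 2 s\right) = -270 - 18 s$)
$- G{\left(D{\left(L{\left(1 \right)} \right)} \right)} = - (-270 - 18 \left(3 + 2 \cdot 1^{2}\right)^{2} \left(-5 + 2 \left(3 + 2 \cdot 1^{2}\right)\right)) = - (-270 - 18 \left(3 + 2 \cdot 1\right)^{2} \left(-5 + 2 \left(3 + 2 \cdot 1\right)\right)) = - (-270 - 18 \left(3 + 2\right)^{2} \left(-5 + 2 \left(3 + 2\right)\right)) = - (-270 - 18 \cdot 5^{2} \left(-5 + 2 \cdot 5\right)) = - (-270 - 18 \cdot 25 \left(-5 + 10\right)) = - (-270 - 18 \cdot 25 \cdot 5) = - (-270 - 2250) = \left(-1\right) \left(-2520\right) = 2520$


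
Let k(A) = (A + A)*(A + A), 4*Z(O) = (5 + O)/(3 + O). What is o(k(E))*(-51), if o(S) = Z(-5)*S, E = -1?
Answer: 0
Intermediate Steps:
Z(O) = (5 + O)/(4*(3 + O)) (Z(O) = ((5 + O)/(3 + O))/4 = (5 + O)/(4*(3 + O)))
k(A) = 4*A² (k(A) = (2*A)*(2*A) = 4*A²)
o(S) = 0 (o(S) = ((5 - 5)/(4*(3 - 5)))*S = ((¼)*0/(-2))*S = ((¼)*(-½)*0)*S = 0*S = 0)
o(k(E))*(-51) = 0*(-51) = 0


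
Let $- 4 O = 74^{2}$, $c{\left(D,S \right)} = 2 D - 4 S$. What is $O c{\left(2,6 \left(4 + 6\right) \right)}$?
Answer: $323084$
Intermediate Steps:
$c{\left(D,S \right)} = - 4 S + 2 D$
$O = -1369$ ($O = - \frac{74^{2}}{4} = \left(- \frac{1}{4}\right) 5476 = -1369$)
$O c{\left(2,6 \left(4 + 6\right) \right)} = - 1369 \left(- 4 \cdot 6 \left(4 + 6\right) + 2 \cdot 2\right) = - 1369 \left(- 4 \cdot 6 \cdot 10 + 4\right) = - 1369 \left(\left(-4\right) 60 + 4\right) = - 1369 \left(-240 + 4\right) = \left(-1369\right) \left(-236\right) = 323084$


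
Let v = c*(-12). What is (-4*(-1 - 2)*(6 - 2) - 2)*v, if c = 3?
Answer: -1656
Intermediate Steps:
v = -36 (v = 3*(-12) = -36)
(-4*(-1 - 2)*(6 - 2) - 2)*v = (-4*(-1 - 2)*(6 - 2) - 2)*(-36) = (-(-12)*4 - 2)*(-36) = (-4*(-12) - 2)*(-36) = (48 - 2)*(-36) = 46*(-36) = -1656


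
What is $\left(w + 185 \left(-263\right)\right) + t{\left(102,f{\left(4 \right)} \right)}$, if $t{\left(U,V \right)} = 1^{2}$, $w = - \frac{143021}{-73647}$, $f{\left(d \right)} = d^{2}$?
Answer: $- \frac{3583078117}{73647} \approx -48652.0$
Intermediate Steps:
$w = \frac{143021}{73647}$ ($w = \left(-143021\right) \left(- \frac{1}{73647}\right) = \frac{143021}{73647} \approx 1.942$)
$t{\left(U,V \right)} = 1$
$\left(w + 185 \left(-263\right)\right) + t{\left(102,f{\left(4 \right)} \right)} = \left(\frac{143021}{73647} + 185 \left(-263\right)\right) + 1 = \left(\frac{143021}{73647} - 48655\right) + 1 = - \frac{3583151764}{73647} + 1 = - \frac{3583078117}{73647}$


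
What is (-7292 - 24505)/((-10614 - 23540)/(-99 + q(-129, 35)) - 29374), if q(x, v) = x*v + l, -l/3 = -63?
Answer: 140701725/129945796 ≈ 1.0828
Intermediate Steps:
l = 189 (l = -3*(-63) = 189)
q(x, v) = 189 + v*x (q(x, v) = x*v + 189 = v*x + 189 = 189 + v*x)
(-7292 - 24505)/((-10614 - 23540)/(-99 + q(-129, 35)) - 29374) = (-7292 - 24505)/((-10614 - 23540)/(-99 + (189 + 35*(-129))) - 29374) = -31797/(-34154/(-99 + (189 - 4515)) - 29374) = -31797/(-34154/(-99 - 4326) - 29374) = -31797/(-34154/(-4425) - 29374) = -31797/(-34154*(-1/4425) - 29374) = -31797/(34154/4425 - 29374) = -31797/(-129945796/4425) = -31797*(-4425/129945796) = 140701725/129945796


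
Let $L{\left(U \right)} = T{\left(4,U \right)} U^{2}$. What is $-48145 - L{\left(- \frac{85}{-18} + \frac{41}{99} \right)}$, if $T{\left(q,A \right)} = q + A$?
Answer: $- \frac{515214529}{10648} \approx -48386.0$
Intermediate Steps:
$T{\left(q,A \right)} = A + q$
$L{\left(U \right)} = U^{2} \left(4 + U\right)$ ($L{\left(U \right)} = \left(U + 4\right) U^{2} = \left(4 + U\right) U^{2} = U^{2} \left(4 + U\right)$)
$-48145 - L{\left(- \frac{85}{-18} + \frac{41}{99} \right)} = -48145 - \left(- \frac{85}{-18} + \frac{41}{99}\right)^{2} \left(4 + \left(- \frac{85}{-18} + \frac{41}{99}\right)\right) = -48145 - \left(\left(-85\right) \left(- \frac{1}{18}\right) + 41 \cdot \frac{1}{99}\right)^{2} \left(4 + \left(\left(-85\right) \left(- \frac{1}{18}\right) + 41 \cdot \frac{1}{99}\right)\right) = -48145 - \left(\frac{85}{18} + \frac{41}{99}\right)^{2} \left(4 + \left(\frac{85}{18} + \frac{41}{99}\right)\right) = -48145 - \left(\frac{113}{22}\right)^{2} \left(4 + \frac{113}{22}\right) = -48145 - \frac{12769}{484} \cdot \frac{201}{22} = -48145 - \frac{2566569}{10648} = - \frac{515214529}{10648}$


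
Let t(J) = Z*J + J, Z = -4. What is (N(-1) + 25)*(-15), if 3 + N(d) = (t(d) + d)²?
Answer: -390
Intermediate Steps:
t(J) = -3*J (t(J) = -4*J + J = -3*J)
N(d) = -3 + 4*d² (N(d) = -3 + (-3*d + d)² = -3 + (-2*d)² = -3 + 4*d²)
(N(-1) + 25)*(-15) = ((-3 + 4*(-1)²) + 25)*(-15) = ((-3 + 4*1) + 25)*(-15) = ((-3 + 4) + 25)*(-15) = (1 + 25)*(-15) = 26*(-15) = -390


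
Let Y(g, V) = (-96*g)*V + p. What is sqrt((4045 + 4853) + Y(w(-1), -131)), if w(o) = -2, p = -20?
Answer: I*sqrt(16274) ≈ 127.57*I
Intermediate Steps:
Y(g, V) = -20 - 96*V*g (Y(g, V) = (-96*g)*V - 20 = -96*V*g - 20 = -20 - 96*V*g)
sqrt((4045 + 4853) + Y(w(-1), -131)) = sqrt((4045 + 4853) + (-20 - 96*(-131)*(-2))) = sqrt(8898 + (-20 - 25152)) = sqrt(8898 - 25172) = sqrt(-16274) = I*sqrt(16274)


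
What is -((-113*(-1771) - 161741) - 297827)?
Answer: 259445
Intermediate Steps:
-((-113*(-1771) - 161741) - 297827) = -((200123 - 161741) - 297827) = -(38382 - 297827) = -1*(-259445) = 259445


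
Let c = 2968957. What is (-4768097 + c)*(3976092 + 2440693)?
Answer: -11544694564900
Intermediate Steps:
(-4768097 + c)*(3976092 + 2440693) = (-4768097 + 2968957)*(3976092 + 2440693) = -1799140*6416785 = -11544694564900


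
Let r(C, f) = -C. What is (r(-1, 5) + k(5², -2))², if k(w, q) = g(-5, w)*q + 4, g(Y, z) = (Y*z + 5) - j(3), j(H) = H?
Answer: 63001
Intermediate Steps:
g(Y, z) = 2 + Y*z (g(Y, z) = (Y*z + 5) - 1*3 = (5 + Y*z) - 3 = 2 + Y*z)
k(w, q) = 4 + q*(2 - 5*w) (k(w, q) = (2 - 5*w)*q + 4 = q*(2 - 5*w) + 4 = 4 + q*(2 - 5*w))
(r(-1, 5) + k(5², -2))² = (-1*(-1) + (4 - 1*(-2)*(-2 + 5*5²)))² = (1 + (4 - 1*(-2)*(-2 + 5*25)))² = (1 + (4 - 1*(-2)*(-2 + 125)))² = (1 + (4 - 1*(-2)*123))² = (1 + (4 + 246))² = (1 + 250)² = 251² = 63001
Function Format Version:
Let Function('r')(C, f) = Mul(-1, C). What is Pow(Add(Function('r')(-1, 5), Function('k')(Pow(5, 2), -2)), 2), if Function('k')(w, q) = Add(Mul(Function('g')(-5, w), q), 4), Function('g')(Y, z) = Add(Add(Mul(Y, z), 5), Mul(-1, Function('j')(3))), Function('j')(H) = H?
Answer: 63001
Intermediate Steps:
Function('g')(Y, z) = Add(2, Mul(Y, z)) (Function('g')(Y, z) = Add(Add(Mul(Y, z), 5), Mul(-1, 3)) = Add(Add(5, Mul(Y, z)), -3) = Add(2, Mul(Y, z)))
Function('k')(w, q) = Add(4, Mul(q, Add(2, Mul(-5, w)))) (Function('k')(w, q) = Add(Mul(Add(2, Mul(-5, w)), q), 4) = Add(Mul(q, Add(2, Mul(-5, w))), 4) = Add(4, Mul(q, Add(2, Mul(-5, w)))))
Pow(Add(Function('r')(-1, 5), Function('k')(Pow(5, 2), -2)), 2) = Pow(Add(Mul(-1, -1), Add(4, Mul(-1, -2, Add(-2, Mul(5, Pow(5, 2)))))), 2) = Pow(Add(1, Add(4, Mul(-1, -2, Add(-2, Mul(5, 25))))), 2) = Pow(Add(1, Add(4, Mul(-1, -2, Add(-2, 125)))), 2) = Pow(Add(1, Add(4, Mul(-1, -2, 123))), 2) = Pow(Add(1, Add(4, 246)), 2) = Pow(Add(1, 250), 2) = Pow(251, 2) = 63001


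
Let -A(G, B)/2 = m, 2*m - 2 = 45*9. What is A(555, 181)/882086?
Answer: -407/882086 ≈ -0.00046141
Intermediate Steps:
m = 407/2 (m = 1 + (45*9)/2 = 1 + (1/2)*405 = 1 + 405/2 = 407/2 ≈ 203.50)
A(G, B) = -407 (A(G, B) = -2*407/2 = -407)
A(555, 181)/882086 = -407/882086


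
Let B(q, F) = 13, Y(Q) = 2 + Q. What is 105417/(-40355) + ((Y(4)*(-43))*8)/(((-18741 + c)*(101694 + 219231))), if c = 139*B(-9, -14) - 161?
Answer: -38556001290077/14759741371375 ≈ -2.6122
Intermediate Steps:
c = 1646 (c = 139*13 - 161 = 1807 - 161 = 1646)
105417/(-40355) + ((Y(4)*(-43))*8)/(((-18741 + c)*(101694 + 219231))) = 105417/(-40355) + (((2 + 4)*(-43))*8)/(((-18741 + 1646)*(101694 + 219231))) = 105417*(-1/40355) + ((6*(-43))*8)/((-17095*320925)) = -105417/40355 - 258*8/(-5486212875) = -105417/40355 - 2064*(-1/5486212875) = -105417/40355 + 688/1828737625 = -38556001290077/14759741371375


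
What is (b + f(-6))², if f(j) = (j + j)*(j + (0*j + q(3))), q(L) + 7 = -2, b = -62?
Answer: 13924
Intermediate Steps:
q(L) = -9 (q(L) = -7 - 2 = -9)
f(j) = 2*j*(-9 + j) (f(j) = (j + j)*(j + (0*j - 9)) = (2*j)*(j + (0 - 9)) = (2*j)*(j - 9) = (2*j)*(-9 + j) = 2*j*(-9 + j))
(b + f(-6))² = (-62 + 2*(-6)*(-9 - 6))² = (-62 + 2*(-6)*(-15))² = (-62 + 180)² = 118² = 13924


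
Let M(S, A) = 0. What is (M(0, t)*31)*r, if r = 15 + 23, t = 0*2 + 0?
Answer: 0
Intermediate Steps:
t = 0 (t = 0 + 0 = 0)
r = 38
(M(0, t)*31)*r = (0*31)*38 = 0*38 = 0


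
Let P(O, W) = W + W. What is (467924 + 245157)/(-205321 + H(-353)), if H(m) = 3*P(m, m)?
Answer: -713081/207439 ≈ -3.4375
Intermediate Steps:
P(O, W) = 2*W
H(m) = 6*m (H(m) = 3*(2*m) = 6*m)
(467924 + 245157)/(-205321 + H(-353)) = (467924 + 245157)/(-205321 + 6*(-353)) = 713081/(-205321 - 2118) = 713081/(-207439) = 713081*(-1/207439) = -713081/207439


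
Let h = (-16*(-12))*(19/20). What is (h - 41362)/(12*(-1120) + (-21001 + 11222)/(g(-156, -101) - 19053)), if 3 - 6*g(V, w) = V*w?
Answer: 637651399/208106615 ≈ 3.0641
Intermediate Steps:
g(V, w) = ½ - V*w/6
h = 912/5 (h = 192*(19*(1/20)) = 192*(19/20) = 912/5 ≈ 182.40)
(h - 41362)/(12*(-1120) + (-21001 + 11222)/(g(-156, -101) - 19053)) = (912/5 - 41362)/(12*(-1120) + (-21001 + 11222)/((½ - ⅙*(-156)*(-101)) - 19053)) = -205898/(5*(-13440 - 9779/((½ - 2626) - 19053))) = -205898/(5*(-13440 - 9779/(-5251/2 - 19053))) = -205898/(5*(-13440 - 9779/(-43357/2))) = -205898/(5*(-13440 - 9779*(-2/43357))) = -205898/(5*(-13440 + 19558/43357)) = -205898/(5*(-582698522/43357)) = -205898/5*(-43357/582698522) = 637651399/208106615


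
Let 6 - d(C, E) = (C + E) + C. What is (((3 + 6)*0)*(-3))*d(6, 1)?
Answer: 0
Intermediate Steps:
d(C, E) = 6 - E - 2*C (d(C, E) = 6 - ((C + E) + C) = 6 - (E + 2*C) = 6 + (-E - 2*C) = 6 - E - 2*C)
(((3 + 6)*0)*(-3))*d(6, 1) = (((3 + 6)*0)*(-3))*(6 - 1*1 - 2*6) = ((9*0)*(-3))*(6 - 1 - 12) = (0*(-3))*(-7) = 0*(-7) = 0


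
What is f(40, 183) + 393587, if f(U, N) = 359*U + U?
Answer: 407987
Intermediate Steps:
f(U, N) = 360*U
f(40, 183) + 393587 = 360*40 + 393587 = 14400 + 393587 = 407987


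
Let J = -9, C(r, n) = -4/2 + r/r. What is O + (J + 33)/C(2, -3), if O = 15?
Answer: -9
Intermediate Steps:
C(r, n) = -1 (C(r, n) = -4*½ + 1 = -2 + 1 = -1)
O + (J + 33)/C(2, -3) = 15 + (-9 + 33)/(-1) = 15 - 1*24 = 15 - 24 = -9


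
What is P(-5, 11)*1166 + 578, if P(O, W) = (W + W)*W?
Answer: 282750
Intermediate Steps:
P(O, W) = 2*W² (P(O, W) = (2*W)*W = 2*W²)
P(-5, 11)*1166 + 578 = (2*11²)*1166 + 578 = (2*121)*1166 + 578 = 242*1166 + 578 = 282172 + 578 = 282750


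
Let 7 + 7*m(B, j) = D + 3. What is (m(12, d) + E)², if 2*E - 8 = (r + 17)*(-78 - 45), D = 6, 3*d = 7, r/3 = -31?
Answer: 1072431504/49 ≈ 2.1886e+7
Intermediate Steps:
r = -93 (r = 3*(-31) = -93)
d = 7/3 (d = (⅓)*7 = 7/3 ≈ 2.3333)
E = 4678 (E = 4 + ((-93 + 17)*(-78 - 45))/2 = 4 + (-76*(-123))/2 = 4 + (½)*9348 = 4 + 4674 = 4678)
m(B, j) = 2/7 (m(B, j) = -1 + (6 + 3)/7 = -1 + (⅐)*9 = -1 + 9/7 = 2/7)
(m(12, d) + E)² = (2/7 + 4678)² = (32748/7)² = 1072431504/49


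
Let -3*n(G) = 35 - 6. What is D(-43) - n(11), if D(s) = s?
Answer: -100/3 ≈ -33.333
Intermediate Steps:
n(G) = -29/3 (n(G) = -(35 - 6)/3 = -⅓*29 = -29/3)
D(-43) - n(11) = -43 - 1*(-29/3) = -43 + 29/3 = -100/3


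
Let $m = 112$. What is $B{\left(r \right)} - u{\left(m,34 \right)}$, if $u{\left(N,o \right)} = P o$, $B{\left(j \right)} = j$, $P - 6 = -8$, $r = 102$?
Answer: $170$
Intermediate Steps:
$P = -2$ ($P = 6 - 8 = -2$)
$u{\left(N,o \right)} = - 2 o$
$B{\left(r \right)} - u{\left(m,34 \right)} = 102 - \left(-2\right) 34 = 102 - -68 = 102 + 68 = 170$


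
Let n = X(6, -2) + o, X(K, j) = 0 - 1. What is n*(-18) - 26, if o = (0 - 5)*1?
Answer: 82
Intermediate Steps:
X(K, j) = -1
o = -5 (o = -5*1 = -5)
n = -6 (n = -1 - 5 = -6)
n*(-18) - 26 = -6*(-18) - 26 = 108 - 26 = 82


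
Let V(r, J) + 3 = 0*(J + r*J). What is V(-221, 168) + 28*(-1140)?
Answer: -31923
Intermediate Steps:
V(r, J) = -3 (V(r, J) = -3 + 0*(J + r*J) = -3 + 0*(J + J*r) = -3 + 0 = -3)
V(-221, 168) + 28*(-1140) = -3 + 28*(-1140) = -3 - 31920 = -31923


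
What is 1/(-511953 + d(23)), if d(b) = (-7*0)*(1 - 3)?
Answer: -1/511953 ≈ -1.9533e-6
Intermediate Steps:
d(b) = 0 (d(b) = 0*(-2) = 0)
1/(-511953 + d(23)) = 1/(-511953 + 0) = 1/(-511953) = -1/511953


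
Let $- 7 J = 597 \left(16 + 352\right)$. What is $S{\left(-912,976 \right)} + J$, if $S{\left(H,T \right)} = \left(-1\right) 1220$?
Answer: $- \frac{228236}{7} \approx -32605.0$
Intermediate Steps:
$S{\left(H,T \right)} = -1220$
$J = - \frac{219696}{7}$ ($J = - \frac{597 \left(16 + 352\right)}{7} = - \frac{597 \cdot 368}{7} = \left(- \frac{1}{7}\right) 219696 = - \frac{219696}{7} \approx -31385.0$)
$S{\left(-912,976 \right)} + J = -1220 - \frac{219696}{7} = - \frac{228236}{7}$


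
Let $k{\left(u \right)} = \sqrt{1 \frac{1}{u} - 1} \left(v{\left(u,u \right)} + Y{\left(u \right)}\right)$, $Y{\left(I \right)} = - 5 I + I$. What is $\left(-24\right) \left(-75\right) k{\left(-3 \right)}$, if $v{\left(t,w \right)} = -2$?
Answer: $12000 i \sqrt{3} \approx 20785.0 i$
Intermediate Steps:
$Y{\left(I \right)} = - 4 I$
$k{\left(u \right)} = \sqrt{-1 + \frac{1}{u}} \left(-2 - 4 u\right)$ ($k{\left(u \right)} = \sqrt{1 \frac{1}{u} - 1} \left(-2 - 4 u\right) = \sqrt{\frac{1}{u} - 1} \left(-2 - 4 u\right) = \sqrt{-1 + \frac{1}{u}} \left(-2 - 4 u\right)$)
$\left(-24\right) \left(-75\right) k{\left(-3 \right)} = \left(-24\right) \left(-75\right) \sqrt{\frac{1 - -3}{-3}} \left(-2 - -12\right) = 1800 \sqrt{- \frac{1 + 3}{3}} \left(-2 + 12\right) = 1800 \sqrt{\left(- \frac{1}{3}\right) 4} \cdot 10 = 1800 \sqrt{- \frac{4}{3}} \cdot 10 = 1800 \frac{2 i \sqrt{3}}{3} \cdot 10 = 1800 \frac{20 i \sqrt{3}}{3} = 12000 i \sqrt{3}$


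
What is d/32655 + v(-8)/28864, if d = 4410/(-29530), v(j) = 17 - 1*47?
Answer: -69181797/66270517280 ≈ -0.0010439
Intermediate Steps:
v(j) = -30 (v(j) = 17 - 47 = -30)
d = -441/2953 (d = 4410*(-1/29530) = -441/2953 ≈ -0.14934)
d/32655 + v(-8)/28864 = -441/2953/32655 - 30/28864 = -441/2953*1/32655 - 30*1/28864 = -21/4591915 - 15/14432 = -69181797/66270517280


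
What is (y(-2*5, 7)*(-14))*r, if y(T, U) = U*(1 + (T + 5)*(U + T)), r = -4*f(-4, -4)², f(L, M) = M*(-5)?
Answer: 2508800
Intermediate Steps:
f(L, M) = -5*M
r = -1600 (r = -4*(-5*(-4))² = -4*20² = -4*400 = -1600)
y(T, U) = U*(1 + (5 + T)*(T + U))
(y(-2*5, 7)*(-14))*r = ((7*(1 + (-2*5)² + 5*(-2*5) + 5*7 - 2*5*7))*(-14))*(-1600) = ((7*(1 + (-10)² + 5*(-10) + 35 - 10*7))*(-14))*(-1600) = ((7*(1 + 100 - 50 + 35 - 70))*(-14))*(-1600) = ((7*16)*(-14))*(-1600) = (112*(-14))*(-1600) = -1568*(-1600) = 2508800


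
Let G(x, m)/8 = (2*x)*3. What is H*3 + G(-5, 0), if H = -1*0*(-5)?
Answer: -240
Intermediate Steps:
G(x, m) = 48*x (G(x, m) = 8*((2*x)*3) = 8*(6*x) = 48*x)
H = 0 (H = 0*(-5) = 0)
H*3 + G(-5, 0) = 0*3 + 48*(-5) = 0 - 240 = -240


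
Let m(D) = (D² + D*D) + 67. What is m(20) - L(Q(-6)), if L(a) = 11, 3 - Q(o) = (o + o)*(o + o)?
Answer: 856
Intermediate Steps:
m(D) = 67 + 2*D² (m(D) = (D² + D²) + 67 = 2*D² + 67 = 67 + 2*D²)
Q(o) = 3 - 4*o² (Q(o) = 3 - (o + o)*(o + o) = 3 - 2*o*2*o = 3 - 4*o²)
m(20) - L(Q(-6)) = (67 + 2*20²) - 1*11 = (67 + 2*400) - 11 = (67 + 800) - 11 = 867 - 11 = 856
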